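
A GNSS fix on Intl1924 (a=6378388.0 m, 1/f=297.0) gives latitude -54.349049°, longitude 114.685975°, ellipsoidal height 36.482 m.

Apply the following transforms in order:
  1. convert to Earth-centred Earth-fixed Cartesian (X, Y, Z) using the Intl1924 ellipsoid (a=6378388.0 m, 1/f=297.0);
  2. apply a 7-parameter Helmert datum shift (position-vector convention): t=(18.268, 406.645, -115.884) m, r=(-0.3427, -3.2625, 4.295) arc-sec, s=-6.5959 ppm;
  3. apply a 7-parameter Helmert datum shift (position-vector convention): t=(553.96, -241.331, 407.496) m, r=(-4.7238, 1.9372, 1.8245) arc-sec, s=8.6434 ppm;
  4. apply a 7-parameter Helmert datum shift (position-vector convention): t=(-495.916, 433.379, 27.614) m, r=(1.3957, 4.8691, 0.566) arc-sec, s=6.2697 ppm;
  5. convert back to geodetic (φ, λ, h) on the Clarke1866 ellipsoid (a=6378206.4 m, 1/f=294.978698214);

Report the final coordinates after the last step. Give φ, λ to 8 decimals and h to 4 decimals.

φ=-54.34540058°, λ=114.68474924°, h=406.9604 m

start: φ=-54.349049°, λ=114.685975°, h=36.482 m
→ ECEF (a=6378388.000, f=1/297.0): X=-1556109.2203, Y=3385406.6984, Z=-5159618.7385
→ Helmert 7p (PV): X=-1556069.5720, Y=3385750.0389, Z=-5159730.8277
→ Helmert 7p (PV): X=-1555607.4700, Y=3385406.0408, Z=-5159430.8548
→ Helmert 7p (PV): X=-1556244.2236, Y=3385891.2883, Z=-5159375.9592
→ geod (Bowring, a=6378206.400): φ=-54.34540058°, λ=114.68474924°, h=406.9604 m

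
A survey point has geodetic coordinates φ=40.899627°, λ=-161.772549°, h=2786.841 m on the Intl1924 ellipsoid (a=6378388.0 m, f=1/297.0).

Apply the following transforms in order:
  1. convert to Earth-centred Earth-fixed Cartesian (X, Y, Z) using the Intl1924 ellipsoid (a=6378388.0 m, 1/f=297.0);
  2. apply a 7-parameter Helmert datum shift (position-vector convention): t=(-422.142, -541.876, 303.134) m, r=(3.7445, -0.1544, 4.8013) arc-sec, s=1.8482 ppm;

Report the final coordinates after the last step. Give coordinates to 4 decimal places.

X=-4588251.4695 m, Y=-1511572.2744 m, Z=4156179.2848 m

start: φ=40.899627°, λ=-161.772549°, h=2786.841 m
→ ECEF (a=6378388.000, f=1/297.0): X=-4587852.9059, Y=-1510845.3670, Z=4155899.3318
→ Helmert 7p (PV): X=-4588251.4695, Y=-1511572.2744, Z=4156179.2848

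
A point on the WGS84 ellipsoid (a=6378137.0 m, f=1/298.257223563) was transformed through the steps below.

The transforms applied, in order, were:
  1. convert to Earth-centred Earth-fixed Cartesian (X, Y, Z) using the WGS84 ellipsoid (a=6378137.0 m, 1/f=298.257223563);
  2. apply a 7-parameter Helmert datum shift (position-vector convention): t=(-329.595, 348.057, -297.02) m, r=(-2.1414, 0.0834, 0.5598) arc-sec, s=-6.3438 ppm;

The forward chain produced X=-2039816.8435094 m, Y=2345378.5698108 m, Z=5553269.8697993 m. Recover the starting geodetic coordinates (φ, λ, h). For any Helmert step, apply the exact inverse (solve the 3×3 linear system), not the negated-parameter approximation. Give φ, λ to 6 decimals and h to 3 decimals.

start: X=-2039816.8435, Y=2345378.5698, Z=5553269.8698 m
→ Helmert⁻¹: X=-2039496.0679, Y=2344993.2678, Z=5553625.6414
→ geod (Bowring, a=6378137.000): φ=60.93220400°, λ=131.01425500°, h=2230.3100 m

φ=60.932204°, λ=131.014255°, h=2230.310 m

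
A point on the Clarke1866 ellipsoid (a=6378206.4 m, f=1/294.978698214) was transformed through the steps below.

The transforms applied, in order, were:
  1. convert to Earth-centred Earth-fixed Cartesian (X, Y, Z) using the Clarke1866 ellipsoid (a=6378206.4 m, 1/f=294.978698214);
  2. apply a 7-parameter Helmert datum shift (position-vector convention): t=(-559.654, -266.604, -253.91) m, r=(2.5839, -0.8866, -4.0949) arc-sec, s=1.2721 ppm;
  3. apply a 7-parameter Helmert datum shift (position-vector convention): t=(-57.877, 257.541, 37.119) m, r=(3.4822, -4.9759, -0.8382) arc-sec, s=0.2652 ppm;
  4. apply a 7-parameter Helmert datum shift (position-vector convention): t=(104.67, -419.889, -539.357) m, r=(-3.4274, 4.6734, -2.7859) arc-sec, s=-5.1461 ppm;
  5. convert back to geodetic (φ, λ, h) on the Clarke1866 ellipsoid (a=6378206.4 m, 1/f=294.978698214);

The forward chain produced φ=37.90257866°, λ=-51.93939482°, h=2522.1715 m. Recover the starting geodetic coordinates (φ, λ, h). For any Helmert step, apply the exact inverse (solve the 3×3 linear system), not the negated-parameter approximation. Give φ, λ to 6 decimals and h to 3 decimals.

start: φ=37.902579°, λ=-51.939395°, h=2522.171 m
→ ECEF (a=6378206.400, f=1/294.978698214): X=3107869.9070, Y=-3969230.8708, Z=3898272.4578
→ Helmert⁻¹: X=3107746.4980, Y=-3968854.2163, Z=3898836.3432
→ Helmert⁻¹: X=3107913.7336, Y=-3969032.2549, Z=3898790.2213
→ Helmert⁻¹: X=3108564.9811, Y=-3968650.0449, Z=3899075.5253
→ geod (Bowring, a=6378206.400): φ=37.90844400°, λ=-51.92910500°, h=2992.8780 m

φ=37.908444°, λ=-51.929105°, h=2992.878 m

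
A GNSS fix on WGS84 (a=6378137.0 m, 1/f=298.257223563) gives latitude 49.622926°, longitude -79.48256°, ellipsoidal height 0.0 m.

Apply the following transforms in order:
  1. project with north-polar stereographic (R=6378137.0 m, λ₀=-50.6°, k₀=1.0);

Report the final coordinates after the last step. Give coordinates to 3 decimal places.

E=-2265584.835 m, N=-4107054.061 m

start: φ=49.622926°, λ=-79.482560°, h=0.000 m
→ stereo (R=6378137.0, λ₀=-50.6°): E=-2265584.8345, N=-4107054.0607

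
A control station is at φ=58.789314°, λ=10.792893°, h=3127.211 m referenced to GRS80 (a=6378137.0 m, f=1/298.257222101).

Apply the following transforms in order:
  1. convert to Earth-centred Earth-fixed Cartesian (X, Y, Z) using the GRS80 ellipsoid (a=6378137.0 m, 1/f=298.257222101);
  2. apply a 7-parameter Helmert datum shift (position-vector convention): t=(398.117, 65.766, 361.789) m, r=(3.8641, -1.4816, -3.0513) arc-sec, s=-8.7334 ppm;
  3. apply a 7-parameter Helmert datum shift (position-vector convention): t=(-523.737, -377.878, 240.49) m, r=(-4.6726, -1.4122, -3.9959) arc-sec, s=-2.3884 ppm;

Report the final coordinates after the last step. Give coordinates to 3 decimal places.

X=3255952.962 m, Y=620320.071 m, Z=5435071.505 m

start: φ=58.789314°, λ=10.792893°, h=3127.211 m
→ ECEF (a=6378137.000, f=1/298.257222101): X=3256169.8363, Y=620729.0316, Z=5434486.4143
→ Helmert 7p (PV): X=3256509.6628, Y=620639.4010, Z=5434835.7591
→ Helmert 7p (PV): X=3255952.9616, Y=620320.0708, Z=5435071.5047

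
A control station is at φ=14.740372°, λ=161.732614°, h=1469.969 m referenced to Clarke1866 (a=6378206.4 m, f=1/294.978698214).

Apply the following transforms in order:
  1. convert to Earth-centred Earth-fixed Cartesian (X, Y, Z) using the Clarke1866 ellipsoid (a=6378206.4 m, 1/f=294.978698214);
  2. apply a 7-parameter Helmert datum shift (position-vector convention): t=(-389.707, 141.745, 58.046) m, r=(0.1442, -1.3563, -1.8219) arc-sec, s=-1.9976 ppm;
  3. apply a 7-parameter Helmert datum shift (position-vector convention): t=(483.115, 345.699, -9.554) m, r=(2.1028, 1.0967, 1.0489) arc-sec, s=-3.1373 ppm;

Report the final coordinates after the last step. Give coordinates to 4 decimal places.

start: φ=14.740372°, λ=161.732614°, h=1469.969 m
→ ECEF (a=6378206.400, f=1/294.978698214): X=-5860068.2491, Y=1934332.4581, Z=1612609.9402
→ Helmert 7p (PV): X=-5860439.7682, Y=1934520.9725, Z=1612627.5842
→ Helmert 7p (PV): X=-5859939.5304, Y=1934814.3607, Z=1612663.8522

X=-5859939.5304 m, Y=1934814.3607 m, Z=1612663.8522 m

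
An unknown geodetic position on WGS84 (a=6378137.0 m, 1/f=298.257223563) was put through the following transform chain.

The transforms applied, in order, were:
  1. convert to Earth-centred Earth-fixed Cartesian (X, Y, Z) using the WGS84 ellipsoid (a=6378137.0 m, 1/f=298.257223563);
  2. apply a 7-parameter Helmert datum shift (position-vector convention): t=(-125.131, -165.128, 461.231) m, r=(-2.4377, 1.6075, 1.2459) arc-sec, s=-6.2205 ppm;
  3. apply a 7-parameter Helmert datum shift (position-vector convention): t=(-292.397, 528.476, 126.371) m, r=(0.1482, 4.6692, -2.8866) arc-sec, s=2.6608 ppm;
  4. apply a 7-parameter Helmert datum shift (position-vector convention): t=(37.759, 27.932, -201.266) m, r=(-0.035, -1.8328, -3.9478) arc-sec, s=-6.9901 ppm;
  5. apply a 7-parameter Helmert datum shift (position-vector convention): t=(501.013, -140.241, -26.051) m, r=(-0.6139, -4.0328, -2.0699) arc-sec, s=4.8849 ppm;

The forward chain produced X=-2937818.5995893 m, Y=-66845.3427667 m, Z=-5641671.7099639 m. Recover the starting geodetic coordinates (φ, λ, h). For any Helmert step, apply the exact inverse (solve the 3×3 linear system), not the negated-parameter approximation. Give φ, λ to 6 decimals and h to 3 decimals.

start: X=-2937818.5996, Y=-66845.3428, Z=-5641671.7100 m
→ Helmert⁻¹: X=-2938414.8911, Y=-66717.4726, Z=-5641560.8482
→ Helmert⁻¹: X=-2938522.0391, Y=-66801.1556, Z=-5641372.9167
→ Helmert⁻¹: X=-2938093.1739, Y=-67374.6234, Z=-5641550.7378
→ Helmert⁻¹: X=-2937942.7533, Y=-67125.4878, Z=-5642070.7550
→ geod (Bowring, a=6378137.000): φ=-62.64431700°, λ=-178.69114600°, h=225.3590 m

φ=-62.644317°, λ=-178.691146°, h=225.359 m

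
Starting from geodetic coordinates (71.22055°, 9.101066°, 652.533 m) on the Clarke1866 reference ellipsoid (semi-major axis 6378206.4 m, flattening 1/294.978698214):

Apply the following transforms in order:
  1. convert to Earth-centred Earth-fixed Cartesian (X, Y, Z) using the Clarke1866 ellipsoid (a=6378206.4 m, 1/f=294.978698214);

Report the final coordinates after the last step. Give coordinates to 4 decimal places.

X=2033848.0171 m, Y=325808.4826 m, Z=6016683.4096 m

start: φ=71.220550°, λ=9.101066°, h=652.533 m
→ ECEF (a=6378206.400, f=1/294.978698214): X=2033848.0171, Y=325808.4826, Z=6016683.4096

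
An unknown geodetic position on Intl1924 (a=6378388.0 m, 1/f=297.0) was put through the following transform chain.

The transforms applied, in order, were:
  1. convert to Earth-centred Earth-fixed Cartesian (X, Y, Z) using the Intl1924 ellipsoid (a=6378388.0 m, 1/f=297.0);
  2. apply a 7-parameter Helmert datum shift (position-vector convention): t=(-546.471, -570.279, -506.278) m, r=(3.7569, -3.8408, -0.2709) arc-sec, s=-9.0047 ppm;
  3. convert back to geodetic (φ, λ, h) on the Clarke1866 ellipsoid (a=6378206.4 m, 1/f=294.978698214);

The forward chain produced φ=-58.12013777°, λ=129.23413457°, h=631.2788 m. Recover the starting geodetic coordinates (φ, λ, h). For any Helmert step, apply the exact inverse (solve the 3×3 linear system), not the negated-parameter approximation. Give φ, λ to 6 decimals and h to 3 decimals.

start: φ=-58.120138°, λ=129.234135°, h=631.279 m
→ ECEF (a=6378206.400, f=1/294.978698214): X=-2136028.8578, Y=2615846.7647, Z=-5393153.1370
→ Helmert⁻¹: X=-2135605.4686, Y=2616339.5766, Z=-5392703.3060
→ geod (Bowring, a=6378388.000): φ=-58.11595400°, λ=129.22328300°, h=22.3500 m

φ=-58.115954°, λ=129.223283°, h=22.350 m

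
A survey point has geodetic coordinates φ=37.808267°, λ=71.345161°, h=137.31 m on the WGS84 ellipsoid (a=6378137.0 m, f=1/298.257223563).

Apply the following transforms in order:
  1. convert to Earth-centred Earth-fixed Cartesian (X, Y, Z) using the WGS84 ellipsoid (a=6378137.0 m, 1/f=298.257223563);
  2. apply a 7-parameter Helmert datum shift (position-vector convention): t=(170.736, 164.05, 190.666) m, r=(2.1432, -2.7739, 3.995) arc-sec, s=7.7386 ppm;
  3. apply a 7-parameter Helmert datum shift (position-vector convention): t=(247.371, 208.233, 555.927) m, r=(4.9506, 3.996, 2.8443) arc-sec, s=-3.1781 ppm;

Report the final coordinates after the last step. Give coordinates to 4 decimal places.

start: φ=37.808267°, λ=71.345161°, h=137.310 m
→ ECEF (a=6378137.000, f=1/298.257223563): X=1613921.1458, Y=4780528.9671, Z=3888736.3269
→ Helmert 7p (PV): X=1613959.4828, Y=4780720.8645, Z=3889028.4634
→ Helmert 7p (PV): X=1614211.1431, Y=4780842.8186, Z=3889655.5059

X=1614211.1431 m, Y=4780842.8186 m, Z=3889655.5059 m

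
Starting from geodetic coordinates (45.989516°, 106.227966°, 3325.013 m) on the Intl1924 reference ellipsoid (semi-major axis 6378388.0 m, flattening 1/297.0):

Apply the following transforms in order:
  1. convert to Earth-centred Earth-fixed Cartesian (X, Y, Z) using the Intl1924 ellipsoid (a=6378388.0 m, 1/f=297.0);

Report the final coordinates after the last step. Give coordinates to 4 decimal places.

start: φ=45.989516°, λ=106.227966°, h=3325.013 m
→ ECEF (a=6378388.000, f=1/297.0): X=-1241269.7795, Y=4264707.8324, Z=4566912.4991

X=-1241269.7795 m, Y=4264707.8324 m, Z=4566912.4991 m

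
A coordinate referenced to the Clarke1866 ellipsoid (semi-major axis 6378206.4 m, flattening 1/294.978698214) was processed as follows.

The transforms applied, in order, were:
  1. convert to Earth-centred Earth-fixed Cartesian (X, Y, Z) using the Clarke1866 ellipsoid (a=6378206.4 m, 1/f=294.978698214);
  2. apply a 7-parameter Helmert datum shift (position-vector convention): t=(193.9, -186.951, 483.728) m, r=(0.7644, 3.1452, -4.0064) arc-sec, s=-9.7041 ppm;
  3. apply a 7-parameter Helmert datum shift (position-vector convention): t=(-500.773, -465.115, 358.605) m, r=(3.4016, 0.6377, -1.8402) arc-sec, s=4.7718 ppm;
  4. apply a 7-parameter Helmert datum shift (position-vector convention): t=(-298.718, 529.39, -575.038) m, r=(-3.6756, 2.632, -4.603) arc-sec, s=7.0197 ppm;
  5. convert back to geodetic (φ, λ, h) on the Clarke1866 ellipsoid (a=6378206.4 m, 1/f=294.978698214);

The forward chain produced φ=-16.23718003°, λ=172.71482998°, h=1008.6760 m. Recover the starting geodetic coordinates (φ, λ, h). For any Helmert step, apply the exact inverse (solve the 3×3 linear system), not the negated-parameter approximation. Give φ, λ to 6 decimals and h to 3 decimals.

start: φ=-16.237180°, λ=172.714830°, h=1008.676 m
→ ECEF (a=6378206.400, f=1/294.978698214): X=-6076928.2902, Y=776873.8060, Z=-1772116.5052
→ Helmert⁻¹: X=-6076581.6328, Y=776234.9309, Z=-1771592.7383
→ Helmert⁻¹: X=-6076053.3163, Y=776612.9096, Z=-1771974.4804
→ Helmert⁻¹: X=-6076294.2385, Y=776682.8064, Z=-1772570.9406
→ geod (Bowring, a=6378206.400): φ=-16.24277300°, λ=172.71585000°, h=508.6730 m

φ=-16.242773°, λ=172.715850°, h=508.673 m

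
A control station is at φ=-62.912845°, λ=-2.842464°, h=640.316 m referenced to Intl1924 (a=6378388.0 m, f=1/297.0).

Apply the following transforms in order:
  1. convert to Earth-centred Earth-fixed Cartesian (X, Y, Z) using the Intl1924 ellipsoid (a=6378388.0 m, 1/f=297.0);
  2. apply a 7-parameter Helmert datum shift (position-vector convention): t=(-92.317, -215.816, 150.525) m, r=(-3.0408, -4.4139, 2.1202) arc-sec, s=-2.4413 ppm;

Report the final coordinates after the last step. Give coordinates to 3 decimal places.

X=2908869.980 m, Y=-144696.384 m, Z=-5656027.915 m

start: φ=-62.912845°, λ=-2.842464°, h=640.316 m
→ ECEF (a=6378388.000, f=1/297.0): X=2908846.8745, Y=-144427.4351, Z=-5656256.6243
→ Helmert 7p (PV): X=2908869.9797, Y=-144696.3841, Z=-5656027.9147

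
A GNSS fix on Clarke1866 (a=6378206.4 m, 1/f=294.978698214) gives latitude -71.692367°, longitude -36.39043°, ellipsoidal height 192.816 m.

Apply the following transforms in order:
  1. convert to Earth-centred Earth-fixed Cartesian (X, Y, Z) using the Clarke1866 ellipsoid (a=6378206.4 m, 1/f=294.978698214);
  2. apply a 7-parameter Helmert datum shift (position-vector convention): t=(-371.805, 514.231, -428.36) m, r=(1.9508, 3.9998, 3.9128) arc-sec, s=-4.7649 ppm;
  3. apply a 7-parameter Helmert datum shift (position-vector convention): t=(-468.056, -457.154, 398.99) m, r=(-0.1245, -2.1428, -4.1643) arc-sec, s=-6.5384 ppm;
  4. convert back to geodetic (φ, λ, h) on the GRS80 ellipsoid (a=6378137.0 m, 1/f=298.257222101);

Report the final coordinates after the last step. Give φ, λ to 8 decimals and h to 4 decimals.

φ=-71.69792832°, λ=-36.40309293°, h=-218.9386 m

start: φ=-71.692367°, λ=-36.390430°, h=192.816 m
→ ECEF (a=6378206.400, f=1/294.978698214): X=1617806.7954, Y=-1192332.9905, Z=-6032991.7663
→ Helmert 7p (PV): X=1617332.9112, Y=-1191725.3306, Z=-6033434.0281
→ Helmert 7p (PV): X=1616892.8992, Y=-1192210.9866, Z=-6032978.0680
→ geod (Bowring, a=6378137.000): φ=-71.69792832°, λ=-36.40309293°, h=-218.9386 m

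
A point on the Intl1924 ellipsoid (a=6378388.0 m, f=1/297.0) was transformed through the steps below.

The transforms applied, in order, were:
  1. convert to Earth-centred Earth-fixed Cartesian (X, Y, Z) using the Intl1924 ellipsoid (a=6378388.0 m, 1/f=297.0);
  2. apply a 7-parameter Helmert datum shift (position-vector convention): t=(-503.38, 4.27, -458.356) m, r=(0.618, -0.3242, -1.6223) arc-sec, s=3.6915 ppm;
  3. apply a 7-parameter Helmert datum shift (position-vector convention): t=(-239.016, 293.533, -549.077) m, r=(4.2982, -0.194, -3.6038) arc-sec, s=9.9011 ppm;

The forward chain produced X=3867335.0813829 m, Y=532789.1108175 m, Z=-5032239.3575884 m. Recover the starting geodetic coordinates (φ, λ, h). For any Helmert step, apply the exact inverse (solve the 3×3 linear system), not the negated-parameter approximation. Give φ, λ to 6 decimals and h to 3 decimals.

φ=-52.373510°, λ=7.837978°, h=3538.703 m

start: X=3867335.0814, Y=532789.1108, Z=-5032239.3576 m
→ Helmert⁻¹: X=3867521.7692, Y=532453.0269, Z=-5031655.1948
→ Helmert⁻¹: X=3867998.7747, Y=532462.1395, Z=-5031185.9411
→ geod (Bowring, a=6378388.000): φ=-52.37351000°, λ=7.83797800°, h=3538.7030 m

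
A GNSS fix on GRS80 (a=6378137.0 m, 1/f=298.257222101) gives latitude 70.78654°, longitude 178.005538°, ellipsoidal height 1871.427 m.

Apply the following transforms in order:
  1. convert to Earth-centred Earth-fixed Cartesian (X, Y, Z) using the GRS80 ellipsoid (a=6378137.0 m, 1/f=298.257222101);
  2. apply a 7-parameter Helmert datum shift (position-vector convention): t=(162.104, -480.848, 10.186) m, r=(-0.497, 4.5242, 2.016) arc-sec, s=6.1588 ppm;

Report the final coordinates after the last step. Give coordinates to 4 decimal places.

X=-2104324.4908 m, Y=72804.2362 m, Z=6002346.3031 m

start: φ=70.786540°, λ=178.005538°, h=1871.427 m
→ ECEF (a=6378137.000, f=1/298.257222101): X=-2104604.5705, Y=73290.7403, Z=6002253.1645
→ Helmert 7p (PV): X=-2104324.4908, Y=72804.2362, Z=6002346.3031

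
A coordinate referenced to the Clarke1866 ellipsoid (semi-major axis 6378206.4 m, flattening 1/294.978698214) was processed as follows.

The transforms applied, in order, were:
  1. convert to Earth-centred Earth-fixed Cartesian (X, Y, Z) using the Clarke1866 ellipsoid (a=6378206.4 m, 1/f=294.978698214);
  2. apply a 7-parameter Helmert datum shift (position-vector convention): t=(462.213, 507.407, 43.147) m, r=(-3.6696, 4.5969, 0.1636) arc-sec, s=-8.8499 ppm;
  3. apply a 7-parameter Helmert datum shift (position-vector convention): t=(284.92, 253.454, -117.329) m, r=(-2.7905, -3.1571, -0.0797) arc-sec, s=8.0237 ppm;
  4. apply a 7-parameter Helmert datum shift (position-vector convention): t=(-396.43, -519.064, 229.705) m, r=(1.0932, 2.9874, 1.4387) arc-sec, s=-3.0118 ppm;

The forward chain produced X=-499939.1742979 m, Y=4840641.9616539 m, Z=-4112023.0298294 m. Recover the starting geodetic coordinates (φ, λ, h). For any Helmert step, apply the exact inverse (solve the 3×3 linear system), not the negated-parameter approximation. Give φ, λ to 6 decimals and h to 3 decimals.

φ=-40.390073°, λ=95.899388°, h=1863.054 m

start: X=-499939.1743, Y=4840641.9617, Z=-4112023.0298 m
→ Helmert⁻¹: X=-499450.9219, Y=4841157.2949, Z=-4112298.0119
→ Helmert⁻¹: X=-499796.6424, Y=4840920.4372, Z=-4112074.5469
→ Helmert⁻¹: X=-500167.7999, Y=4840529.4214, Z=-4112079.1164
→ geod (Bowring, a=6378206.400): φ=-40.39007300°, λ=95.89938800°, h=1863.0540 m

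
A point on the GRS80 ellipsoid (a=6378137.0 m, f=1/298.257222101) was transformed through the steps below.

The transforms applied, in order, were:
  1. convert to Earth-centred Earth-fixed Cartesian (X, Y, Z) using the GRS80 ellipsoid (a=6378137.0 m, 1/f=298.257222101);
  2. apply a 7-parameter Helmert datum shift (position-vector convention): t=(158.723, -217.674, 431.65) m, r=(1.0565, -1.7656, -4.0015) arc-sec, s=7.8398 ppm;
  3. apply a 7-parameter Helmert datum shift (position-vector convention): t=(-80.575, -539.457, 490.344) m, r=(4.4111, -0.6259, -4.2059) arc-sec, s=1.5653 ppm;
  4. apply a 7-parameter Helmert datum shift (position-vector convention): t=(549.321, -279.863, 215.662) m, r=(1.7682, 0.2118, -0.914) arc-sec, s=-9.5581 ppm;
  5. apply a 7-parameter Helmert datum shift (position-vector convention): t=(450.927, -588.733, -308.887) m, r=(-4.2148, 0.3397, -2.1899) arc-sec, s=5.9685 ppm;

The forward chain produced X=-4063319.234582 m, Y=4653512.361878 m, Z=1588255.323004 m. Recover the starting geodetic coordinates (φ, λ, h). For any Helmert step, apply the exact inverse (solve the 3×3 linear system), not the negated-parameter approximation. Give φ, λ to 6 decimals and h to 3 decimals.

φ=14.499008°, λ=131.127088°, h=3560.325 m

start: X=-4063319.2346, Y=4653512.3619, Z=1588255.3230 m
→ Helmert⁻¹: X=-4063797.9347, Y=4653997.7097, Z=1588643.1354
→ Helmert⁻¹: X=-4064408.3587, Y=4654317.6655, Z=1588398.5834
→ Helmert⁻¹: X=-4064411.5187, Y=4654800.9163, Z=1587818.5414
→ Helmert⁻¹: X=-4064615.0931, Y=4654911.3740, Z=1587385.3965
→ geod (Bowring, a=6378137.000): φ=14.49900800°, λ=131.12708800°, h=3560.3250 m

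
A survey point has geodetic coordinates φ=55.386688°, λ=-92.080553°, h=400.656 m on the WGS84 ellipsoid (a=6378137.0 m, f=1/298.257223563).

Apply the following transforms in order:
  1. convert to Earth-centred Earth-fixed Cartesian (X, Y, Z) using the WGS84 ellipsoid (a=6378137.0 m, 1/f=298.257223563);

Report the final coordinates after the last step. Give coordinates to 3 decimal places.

start: φ=55.386688°, λ=-92.080553°, h=400.656 m
→ ECEF (a=6378137.000, f=1/298.257223563): X=-131838.9401, Y=-3629080.5383, Z=5226285.8849

X=-131838.940 m, Y=-3629080.538 m, Z=5226285.885 m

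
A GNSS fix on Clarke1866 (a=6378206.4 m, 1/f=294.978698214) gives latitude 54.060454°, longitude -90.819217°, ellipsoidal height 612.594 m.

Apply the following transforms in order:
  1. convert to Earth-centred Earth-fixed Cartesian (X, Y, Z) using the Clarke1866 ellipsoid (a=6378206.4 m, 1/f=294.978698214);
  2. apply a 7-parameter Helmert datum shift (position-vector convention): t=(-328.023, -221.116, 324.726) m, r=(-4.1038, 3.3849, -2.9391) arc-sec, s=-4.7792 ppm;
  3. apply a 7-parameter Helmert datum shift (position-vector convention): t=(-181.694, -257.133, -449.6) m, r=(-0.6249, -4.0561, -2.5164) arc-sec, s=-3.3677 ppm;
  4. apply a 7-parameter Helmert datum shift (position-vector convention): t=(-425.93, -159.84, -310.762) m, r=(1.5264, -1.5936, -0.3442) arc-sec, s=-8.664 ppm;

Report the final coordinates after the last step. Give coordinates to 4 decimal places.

start: φ=54.060454°, λ=-90.819217°, h=612.594 m
→ ECEF (a=6378206.400, f=1/294.978698214): X=-53648.1320, Y=-3751877.8006, Z=5140989.2819
→ Helmert 7p (PV): X=-53944.9939, Y=-3751977.9377, Z=5141364.9647
→ Helmert 7p (PV): X=-54273.3818, Y=-3752206.2008, Z=5140908.3563
→ Helmert 7p (PV): X=-54744.8212, Y=-3752371.4845, Z=5140524.8673

X=-54744.8212 m, Y=-3752371.4845 m, Z=5140524.8673 m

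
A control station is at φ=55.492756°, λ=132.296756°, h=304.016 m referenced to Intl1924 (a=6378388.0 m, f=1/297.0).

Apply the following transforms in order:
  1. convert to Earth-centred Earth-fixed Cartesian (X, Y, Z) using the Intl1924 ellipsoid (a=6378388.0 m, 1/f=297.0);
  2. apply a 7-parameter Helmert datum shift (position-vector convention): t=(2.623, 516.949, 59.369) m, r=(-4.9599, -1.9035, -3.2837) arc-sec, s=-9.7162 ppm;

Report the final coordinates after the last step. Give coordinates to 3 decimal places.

start: φ=55.492756°, λ=132.296756°, h=304.016 m
→ ECEF (a=6378388.000, f=1/297.0): X=-2437413.3516, Y=2678986.9948, Z=5233012.8145
→ Helmert 7p (PV): X=-2437392.6896, Y=2679642.5503, Z=5232934.4262

X=-2437392.690 m, Y=2679642.550 m, Z=5232934.426 m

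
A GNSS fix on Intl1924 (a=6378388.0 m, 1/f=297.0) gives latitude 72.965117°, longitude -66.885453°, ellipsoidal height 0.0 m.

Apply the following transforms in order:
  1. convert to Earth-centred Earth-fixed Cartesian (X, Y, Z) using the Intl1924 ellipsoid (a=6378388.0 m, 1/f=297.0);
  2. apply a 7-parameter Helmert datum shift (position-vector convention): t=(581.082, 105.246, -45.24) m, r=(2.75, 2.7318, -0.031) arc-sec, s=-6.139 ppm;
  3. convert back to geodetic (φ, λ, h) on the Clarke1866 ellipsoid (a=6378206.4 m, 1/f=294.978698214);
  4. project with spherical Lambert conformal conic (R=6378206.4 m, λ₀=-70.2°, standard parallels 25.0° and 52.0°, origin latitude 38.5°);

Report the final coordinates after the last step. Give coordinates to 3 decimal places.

start: φ=72.965117°, λ=-66.885453°, h=0.000 m
→ ECEF (a=6378388.000, f=1/297.0): X=735811.6074, Y=-1723873.2292, Z=6076247.9918
→ Helmert 7p (PV): X=736468.3874, Y=-1723838.5213, Z=6076132.7214
→ geod (Bowring, a=6378206.400): φ=72.96361584°, λ=-66.86657373°, h=271.5305 m
→ lcc (R=6378206.4, λ₀=-70.2°): E=135364.5942, N=4021987.8181

E=135364.594 m, N=4021987.818 m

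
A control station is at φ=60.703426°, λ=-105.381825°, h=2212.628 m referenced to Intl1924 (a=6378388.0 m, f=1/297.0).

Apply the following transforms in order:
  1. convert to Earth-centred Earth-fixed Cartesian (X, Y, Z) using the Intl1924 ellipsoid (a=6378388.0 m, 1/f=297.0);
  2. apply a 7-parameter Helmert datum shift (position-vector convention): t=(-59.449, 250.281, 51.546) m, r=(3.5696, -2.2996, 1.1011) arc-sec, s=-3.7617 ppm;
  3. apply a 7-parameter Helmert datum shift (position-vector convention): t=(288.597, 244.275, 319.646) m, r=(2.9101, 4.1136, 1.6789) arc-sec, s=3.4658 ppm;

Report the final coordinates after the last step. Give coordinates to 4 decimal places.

start: φ=60.703426°, λ=-105.381825°, h=2212.628 m
→ ECEF (a=6378388.000, f=1/297.0): X=-830294.6812, Y=-3018104.9706, Z=5541296.4869
→ Helmert 7p (PV): X=-830396.6739, Y=-3017943.6656, Z=5541265.7006
→ Helmert 7p (PV): X=-829975.8787, Y=-3017794.7888, Z=5541578.5335

X=-829975.8787 m, Y=-3017794.7888 m, Z=5541578.5335 m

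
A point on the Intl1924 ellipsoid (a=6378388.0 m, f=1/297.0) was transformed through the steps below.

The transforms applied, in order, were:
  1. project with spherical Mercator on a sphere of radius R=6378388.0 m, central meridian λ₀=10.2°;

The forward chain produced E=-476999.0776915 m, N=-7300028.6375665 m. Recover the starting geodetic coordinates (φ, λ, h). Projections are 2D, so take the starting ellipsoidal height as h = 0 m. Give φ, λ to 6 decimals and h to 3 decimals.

φ=-54.678622°, λ=5.915213°, h=0.000 m

start: E=-476999.0777, N=-7300028.6376 m
→ merc⁻¹: φ=-54.67862200°, λ=5.91521300°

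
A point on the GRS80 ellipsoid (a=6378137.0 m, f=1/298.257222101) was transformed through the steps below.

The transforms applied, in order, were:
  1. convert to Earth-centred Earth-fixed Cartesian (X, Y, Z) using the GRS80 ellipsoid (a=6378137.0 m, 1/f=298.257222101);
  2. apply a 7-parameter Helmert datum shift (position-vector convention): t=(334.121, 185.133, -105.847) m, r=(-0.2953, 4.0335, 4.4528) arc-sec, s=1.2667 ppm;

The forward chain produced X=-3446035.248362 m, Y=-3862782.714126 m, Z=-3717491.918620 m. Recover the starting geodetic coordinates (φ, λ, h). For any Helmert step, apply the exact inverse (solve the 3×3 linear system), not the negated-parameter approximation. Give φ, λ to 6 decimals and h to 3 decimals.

φ=-35.864487°, λ=-131.738610°, h=2453.797 m

start: X=-3446035.2484, Y=-3862782.7141, Z=-3717491.9186 m
→ Helmert⁻¹: X=-3446375.7003, Y=-3862883.2322, Z=-3717454.2869
→ geod (Bowring, a=6378137.000): φ=-35.86448700°, λ=-131.73861000°, h=2453.7970 m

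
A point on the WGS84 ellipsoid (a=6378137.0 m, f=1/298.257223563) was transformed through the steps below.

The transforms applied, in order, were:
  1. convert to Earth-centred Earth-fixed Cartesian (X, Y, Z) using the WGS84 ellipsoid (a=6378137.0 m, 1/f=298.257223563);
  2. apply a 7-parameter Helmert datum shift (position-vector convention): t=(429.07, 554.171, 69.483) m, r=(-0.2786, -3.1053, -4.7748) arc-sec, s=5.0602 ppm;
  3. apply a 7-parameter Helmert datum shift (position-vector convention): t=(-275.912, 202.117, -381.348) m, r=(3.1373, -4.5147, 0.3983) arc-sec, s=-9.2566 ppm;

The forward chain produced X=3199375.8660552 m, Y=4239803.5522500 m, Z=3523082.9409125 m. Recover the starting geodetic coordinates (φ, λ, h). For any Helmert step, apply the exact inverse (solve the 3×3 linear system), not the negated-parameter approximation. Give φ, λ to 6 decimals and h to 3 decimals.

φ=33.737450°, λ=52.958439°, h=1740.349 m

start: X=3199375.8661, Y=4239803.5523, Z=3523082.9409 m
→ Helmert⁻¹: X=3199766.7021, Y=4239688.0917, Z=3523362.3825
→ Helmert⁻¹: X=3199276.3525, Y=4239181.7708, Z=3523232.6320
→ geod (Bowring, a=6378137.000): φ=33.73745000°, λ=52.95843900°, h=1740.3490 m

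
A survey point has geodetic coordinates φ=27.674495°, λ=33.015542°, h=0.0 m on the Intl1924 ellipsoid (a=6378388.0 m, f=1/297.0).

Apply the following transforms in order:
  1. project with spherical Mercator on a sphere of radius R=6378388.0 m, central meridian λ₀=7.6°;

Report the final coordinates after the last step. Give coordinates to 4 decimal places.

E=2829356.5335 m, N=3208122.9398 m

start: φ=27.674495°, λ=33.015542°, h=0.000 m
→ merc (R=6378388.0, λ₀=7.6°): E=2829356.5335, N=3208122.9398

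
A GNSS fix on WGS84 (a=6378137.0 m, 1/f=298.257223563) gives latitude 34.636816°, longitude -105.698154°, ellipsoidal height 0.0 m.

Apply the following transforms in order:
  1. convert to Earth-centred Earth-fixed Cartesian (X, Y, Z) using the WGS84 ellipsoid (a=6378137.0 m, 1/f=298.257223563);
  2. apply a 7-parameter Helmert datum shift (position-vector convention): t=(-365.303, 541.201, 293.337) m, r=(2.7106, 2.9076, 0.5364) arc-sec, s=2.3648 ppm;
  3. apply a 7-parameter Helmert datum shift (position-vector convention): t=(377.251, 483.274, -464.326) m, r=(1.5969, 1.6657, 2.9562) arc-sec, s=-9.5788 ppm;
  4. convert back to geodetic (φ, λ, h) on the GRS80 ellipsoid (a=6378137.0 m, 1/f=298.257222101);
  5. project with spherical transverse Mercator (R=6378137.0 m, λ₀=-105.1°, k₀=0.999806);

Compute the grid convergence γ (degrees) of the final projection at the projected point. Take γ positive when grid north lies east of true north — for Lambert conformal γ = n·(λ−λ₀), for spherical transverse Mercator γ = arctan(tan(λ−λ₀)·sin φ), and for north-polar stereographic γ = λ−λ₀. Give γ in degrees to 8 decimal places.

start: φ=34.636816°, λ=-105.698154°, h=0.000 m
→ ECEF (a=6378137.000, f=1/298.257223563): X=-1421418.0546, Y=-5057481.2752, Z=3604789.7310
→ Helmert 7p (PV): X=-1421722.7520, Y=-5057003.1025, Z=3605045.1673
→ Helmert 7p (PV): X=-1421230.2936, Y=-5056519.6745, Z=3604518.6395
→ geod (Bowring, a=6378137.000): φ=34.63980913°, λ=-105.69902037°, h=-957.5375 m
→ into tm (λ₀=-105.1°): φ=34.63980913°, λ−λ₀=-0.59902037°
convergence γ = -0.34050087°

-0.34050087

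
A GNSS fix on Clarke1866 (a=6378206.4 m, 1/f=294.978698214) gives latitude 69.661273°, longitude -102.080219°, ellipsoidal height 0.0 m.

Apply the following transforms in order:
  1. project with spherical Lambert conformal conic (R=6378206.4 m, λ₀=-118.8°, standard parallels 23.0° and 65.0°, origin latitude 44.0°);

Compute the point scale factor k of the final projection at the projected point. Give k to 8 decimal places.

start: φ=69.661273°, λ=-102.080219°, h=0.000 m
→ into lcc (λ₀=-118.8°): φ=69.66127300°, λ−λ₀=16.71978100°
scale k = 1.04577269

1.04577269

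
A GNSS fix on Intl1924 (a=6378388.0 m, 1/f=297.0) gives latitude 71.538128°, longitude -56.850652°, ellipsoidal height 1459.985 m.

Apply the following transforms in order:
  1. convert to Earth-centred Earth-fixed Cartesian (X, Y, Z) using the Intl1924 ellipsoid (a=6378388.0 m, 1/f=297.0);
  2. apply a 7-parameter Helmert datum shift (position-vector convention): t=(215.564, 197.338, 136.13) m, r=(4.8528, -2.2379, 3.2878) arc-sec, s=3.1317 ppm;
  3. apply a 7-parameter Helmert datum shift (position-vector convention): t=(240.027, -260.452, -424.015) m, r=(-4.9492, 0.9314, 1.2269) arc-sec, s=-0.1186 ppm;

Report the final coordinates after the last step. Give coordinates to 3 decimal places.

start: φ=71.538128°, λ=-56.850652°, h=1459.985 m
→ ECEF (a=6378388.000, f=1/297.0): X=1108118.4040, Y=-1696654.1585, Z=6029090.5322
→ Helmert 7p (PV): X=1108299.0689, Y=-1696586.3179, Z=6029217.6489
→ Helmert 7p (PV): X=1108576.2813, Y=-1696695.3089, Z=6028828.6228

X=1108576.281 m, Y=-1696695.309 m, Z=6028828.623 m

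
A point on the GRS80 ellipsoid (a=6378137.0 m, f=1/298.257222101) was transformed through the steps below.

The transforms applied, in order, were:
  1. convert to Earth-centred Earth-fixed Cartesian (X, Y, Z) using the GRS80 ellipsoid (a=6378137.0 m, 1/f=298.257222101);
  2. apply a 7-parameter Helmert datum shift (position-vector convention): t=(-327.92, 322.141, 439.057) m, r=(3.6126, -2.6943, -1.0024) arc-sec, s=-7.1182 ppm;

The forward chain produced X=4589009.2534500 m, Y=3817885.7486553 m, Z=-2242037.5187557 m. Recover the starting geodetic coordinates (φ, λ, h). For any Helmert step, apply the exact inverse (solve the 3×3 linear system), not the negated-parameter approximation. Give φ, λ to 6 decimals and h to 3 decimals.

φ=-20.716948°, λ=39.754981°, h=1437.847 m

start: X=4589009.2534, Y=3817885.7487, Z=-2242037.5188 m
→ Helmert⁻¹: X=4589321.9951, Y=3817573.8070, Z=-2242619.3480
→ geod (Bowring, a=6378137.000): φ=-20.71694800°, λ=39.75498100°, h=1437.8470 m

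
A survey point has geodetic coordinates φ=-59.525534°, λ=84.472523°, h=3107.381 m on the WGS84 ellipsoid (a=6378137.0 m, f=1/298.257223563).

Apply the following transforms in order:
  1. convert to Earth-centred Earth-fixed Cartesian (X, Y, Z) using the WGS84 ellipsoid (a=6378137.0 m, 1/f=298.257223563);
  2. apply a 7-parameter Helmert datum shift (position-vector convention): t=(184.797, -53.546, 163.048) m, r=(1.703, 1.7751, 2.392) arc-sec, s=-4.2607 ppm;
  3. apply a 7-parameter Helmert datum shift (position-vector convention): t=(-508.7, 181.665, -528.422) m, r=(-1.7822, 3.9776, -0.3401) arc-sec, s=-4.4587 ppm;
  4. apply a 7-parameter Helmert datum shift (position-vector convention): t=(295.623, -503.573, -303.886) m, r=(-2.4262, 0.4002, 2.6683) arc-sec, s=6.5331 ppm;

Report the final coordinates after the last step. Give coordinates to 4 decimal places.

start: φ=-59.525534°, λ=84.472523°, h=3107.381 m
→ ECEF (a=6378137.000, f=1/298.257223563): X=312505.6649, Y=3229262.3283, Z=-5476536.2983
→ Helmert 7p (PV): X=312604.5512, Y=3229243.8635, Z=-5476325.9439
→ Helmert 7p (PV): X=311994.1772, Y=3229363.2977, Z=-5476863.8785
→ Helmert 7p (PV): X=312239.4358, Y=3228820.4362, Z=-5477242.1366

X=312239.4358 m, Y=3228820.4362 m, Z=-5477242.1366 m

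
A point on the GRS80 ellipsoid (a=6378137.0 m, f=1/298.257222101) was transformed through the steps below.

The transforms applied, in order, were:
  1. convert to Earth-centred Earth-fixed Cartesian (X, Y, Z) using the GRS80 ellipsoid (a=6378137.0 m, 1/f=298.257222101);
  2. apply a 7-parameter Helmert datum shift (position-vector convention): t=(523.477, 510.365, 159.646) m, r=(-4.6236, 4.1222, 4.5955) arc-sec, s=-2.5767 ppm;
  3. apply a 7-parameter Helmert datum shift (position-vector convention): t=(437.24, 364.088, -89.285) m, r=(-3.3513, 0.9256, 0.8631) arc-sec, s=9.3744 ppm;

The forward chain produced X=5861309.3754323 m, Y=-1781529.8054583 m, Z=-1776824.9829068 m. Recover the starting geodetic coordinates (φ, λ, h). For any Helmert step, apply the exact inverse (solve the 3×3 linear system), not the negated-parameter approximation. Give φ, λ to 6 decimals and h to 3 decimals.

φ=-16.279243°, λ=-16.917736°, h=1418.430 m

start: X=5861309.3754, Y=-1781529.8055, Z=-1776824.9829 m
→ Helmert⁻¹: X=5860817.7106, Y=-1781872.8462, Z=-1776721.6933
→ Helmert⁻¹: X=5860305.1304, Y=-1782478.5405, Z=-1776808.7554
→ geod (Bowring, a=6378137.000): φ=-16.27924300°, λ=-16.91773600°, h=1418.4300 m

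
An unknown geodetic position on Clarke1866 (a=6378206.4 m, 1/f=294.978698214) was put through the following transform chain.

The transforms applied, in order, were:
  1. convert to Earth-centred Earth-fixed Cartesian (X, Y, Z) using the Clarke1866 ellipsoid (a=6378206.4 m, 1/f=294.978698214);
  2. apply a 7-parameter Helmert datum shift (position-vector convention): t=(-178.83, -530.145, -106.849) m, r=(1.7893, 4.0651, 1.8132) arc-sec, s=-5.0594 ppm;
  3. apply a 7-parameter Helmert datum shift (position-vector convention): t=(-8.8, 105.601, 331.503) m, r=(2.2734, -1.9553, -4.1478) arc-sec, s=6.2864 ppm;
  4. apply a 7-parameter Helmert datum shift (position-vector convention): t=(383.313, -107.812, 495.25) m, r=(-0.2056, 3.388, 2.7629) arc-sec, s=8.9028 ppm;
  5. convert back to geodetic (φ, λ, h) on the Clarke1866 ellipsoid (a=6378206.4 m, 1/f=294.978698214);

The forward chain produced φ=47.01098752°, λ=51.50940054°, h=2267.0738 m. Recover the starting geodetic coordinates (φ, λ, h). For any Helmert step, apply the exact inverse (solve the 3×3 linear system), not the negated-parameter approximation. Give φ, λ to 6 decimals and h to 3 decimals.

φ=47.004747°, λ=51.517634°, h=1877.140 m

start: φ=47.010988°, λ=51.509401°, h=2267.074 m
→ ECEF (a=6378206.400, f=1/294.978698214): X=2712654.4348, Y=3411422.7344, Z=4644052.0200
→ Helmert⁻¹: X=2712216.3986, Y=3411459.2160, Z=4643563.3796
→ Helmert⁻¹: X=2712183.5626, Y=3411437.8852, Z=4643139.3773
→ Helmert⁻¹: X=2712314.5985, Y=3412001.7293, Z=4643293.5748
→ geod (Bowring, a=6378206.400): φ=47.00474700°, λ=51.51763400°, h=1877.1400 m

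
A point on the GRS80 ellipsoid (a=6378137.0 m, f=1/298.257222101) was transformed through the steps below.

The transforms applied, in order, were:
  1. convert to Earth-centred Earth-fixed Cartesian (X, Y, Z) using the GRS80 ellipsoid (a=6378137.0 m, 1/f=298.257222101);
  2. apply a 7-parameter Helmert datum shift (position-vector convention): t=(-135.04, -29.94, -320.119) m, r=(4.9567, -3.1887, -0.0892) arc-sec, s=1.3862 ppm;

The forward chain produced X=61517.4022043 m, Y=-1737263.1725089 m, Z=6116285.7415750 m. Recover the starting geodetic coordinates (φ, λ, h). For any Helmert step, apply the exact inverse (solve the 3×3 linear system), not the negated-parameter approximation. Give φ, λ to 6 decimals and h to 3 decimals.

φ=74.237199°, λ=-87.964179°, h=472.819 m

start: X=61517.4022, Y=-1737263.1725, Z=6116285.7416 m
→ Helmert⁻¹: X=61747.6666, Y=-1737083.8102, Z=6116638.1706
→ geod (Bowring, a=6378137.000): φ=74.23719900°, λ=-87.96417900°, h=472.8190 m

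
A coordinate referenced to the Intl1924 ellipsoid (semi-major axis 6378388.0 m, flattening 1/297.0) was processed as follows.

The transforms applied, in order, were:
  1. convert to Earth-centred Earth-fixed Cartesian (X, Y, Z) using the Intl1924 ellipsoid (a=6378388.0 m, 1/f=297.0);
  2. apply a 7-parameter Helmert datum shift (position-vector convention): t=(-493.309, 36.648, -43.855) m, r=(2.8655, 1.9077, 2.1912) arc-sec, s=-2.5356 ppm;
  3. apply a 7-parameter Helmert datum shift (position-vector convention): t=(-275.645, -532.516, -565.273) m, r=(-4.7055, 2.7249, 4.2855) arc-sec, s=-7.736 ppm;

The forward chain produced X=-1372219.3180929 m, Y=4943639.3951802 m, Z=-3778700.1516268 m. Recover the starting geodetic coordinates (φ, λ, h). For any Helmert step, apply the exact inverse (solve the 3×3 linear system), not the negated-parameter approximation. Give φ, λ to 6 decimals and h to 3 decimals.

start: X=-1372219.3181, Y=4943639.3952, Z=-3778700.1516 m
→ Helmert⁻¹: X=-1371801.6489, Y=4944324.8498, Z=-3778069.4345
→ Helmert⁻¹: X=-1371224.3499, Y=4944262.8186, Z=-3778116.5286
→ geod (Bowring, a=6378388.000): φ=-36.55067600°, λ=105.50063400°, h=1012.4490 m

φ=-36.550676°, λ=105.500634°, h=1012.449 m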